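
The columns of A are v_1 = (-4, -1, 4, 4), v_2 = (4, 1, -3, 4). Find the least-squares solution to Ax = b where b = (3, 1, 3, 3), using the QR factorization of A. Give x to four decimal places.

x = (0.3547, 0.4907)

v_1 = (-4, -1, 4, 4); ‖v_1‖ = 7.0000, so e_1 = (-0.5714, -0.1429, 0.5714, 0.5714).
e_1·v_2 = (-0.5714)·4 + (-0.1429)·1 + 0.5714·(-3) + 0.5714·4 = -1.8571.
u_2 = v_2 + 1.8571·e_1 = (2.9388, 0.7347, -1.9388, 5.0612).
‖u_2‖ = 6.2089, so e_2 = (0.4733, 0.1183, -0.3123, 0.8152).
Qᵀb = (1.5714, 3.0470).
Back-substitute: x_2 = 3.0470/6.2089 = 0.4907.
x_1 = (1.5714 + 1.8571·0.4907)/7.0000 = 0.3547.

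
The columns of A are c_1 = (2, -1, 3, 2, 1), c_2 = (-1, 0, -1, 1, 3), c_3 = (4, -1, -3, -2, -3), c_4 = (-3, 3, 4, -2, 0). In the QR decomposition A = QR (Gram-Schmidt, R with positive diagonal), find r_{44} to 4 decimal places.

r_{44} = 2.9540

q_1 = c_1/‖c_1‖ = (2, -1, 3, 2, 1)/4.3589 = (0.4588, -0.2294, 0.6882, 0.4588, 0.2294).
r_{12} = q_1·c_2 = 0.0000.
u_2 = c_2 + 0.0000·q_1 = (-1.0000, 0.0000, -1.0000, 1.0000, 3.0000).
‖u_2‖ = 3.4641, so q_2 = (-0.2887, 0.0000, -0.2887, 0.2887, 0.8660).
r_{13} = q_1·c_3 = -1.6059; r_{23} = q_2·c_3 = -3.4641.
u_3 = c_3 + 1.6059·q_1 + 3.4641·q_2 = (3.7368, -1.3684, -2.8947, -0.2632, 0.3684).
‖u_3‖ = 4.9418, so q_3 = (0.7562, -0.2769, -0.5858, -0.0533, 0.0746).
r_{14} = q_1·c_4 = -0.2294; r_{24} = q_2·c_4 = -0.8660; r_{34} = q_3·c_4 = -5.3358.
u_4 = c_4 + 0.2294·q_1 + 0.8660·q_2 + 5.3358·q_3 = (0.8901, 1.4698, 0.7823, -1.9289, 1.2004).
r_{44} = ‖u_4‖ = 2.9540.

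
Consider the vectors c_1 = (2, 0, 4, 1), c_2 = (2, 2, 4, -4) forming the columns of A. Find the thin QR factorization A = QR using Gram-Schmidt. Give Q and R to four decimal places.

c_1 = (2, 0, 4, 1); ‖c_1‖ = 4.5826, so e_1 = (0.4364, 0.0000, 0.8729, 0.2182).
e_1·c_2 = 0.4364·2 + 0.0000·2 + 0.8729·4 + 0.2182·(-4) = 3.4915.
u_2 = c_2 − 3.4915·e_1 = (0.4762, 2.0000, 0.9524, -4.7619).
‖u_2‖ = 5.2735, so e_2 = (0.0903, 0.3793, 0.1806, -0.9030).

Q = [[0.4364, 0.0903], [0.0000, 0.3793], [0.8729, 0.1806], [0.2182, -0.9030]], R = [[4.5826, 3.4915], [0.0000, 5.2735]]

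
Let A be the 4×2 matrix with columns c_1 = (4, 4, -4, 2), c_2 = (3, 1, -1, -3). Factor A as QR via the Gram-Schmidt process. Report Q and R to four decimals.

Q = [[0.5547, 0.4773], [0.5547, -0.0191], [-0.5547, 0.0191], [0.2774, -0.8783]], R = [[7.2111, 1.9415], [0.0000, 4.0287]]

c_1 = (4, 4, -4, 2); ‖c_1‖ = 7.2111, so e_1 = (0.5547, 0.5547, -0.5547, 0.2774).
e_1·c_2 = 0.5547·3 + 0.5547·1 + (-0.5547)·(-1) + 0.2774·(-3) = 1.9415.
u_2 = c_2 − 1.9415·e_1 = (1.9231, -0.0769, 0.0769, -3.5385).
‖u_2‖ = 4.0287, so e_2 = (0.4773, -0.0191, 0.0191, -0.8783).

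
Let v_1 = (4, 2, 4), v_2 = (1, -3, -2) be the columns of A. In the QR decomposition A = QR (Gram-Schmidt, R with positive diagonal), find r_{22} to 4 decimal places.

r_{22} = 3.3500

v_1 = (4, 2, 4); ‖v_1‖ = 6.0000, so q_1 = (0.6667, 0.3333, 0.6667).
q_1·v_2 = 0.6667·1 + 0.3333·(-3) + 0.6667·(-2) = -1.6667.
u_2 = v_2 + 1.6667·q_1 = (2.1111, -2.4444, -0.8889).
r_{22} = ‖u_2‖ = 3.3500.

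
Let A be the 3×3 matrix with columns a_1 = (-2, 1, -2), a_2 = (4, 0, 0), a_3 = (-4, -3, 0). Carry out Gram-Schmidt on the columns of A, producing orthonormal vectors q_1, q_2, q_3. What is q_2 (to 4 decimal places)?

a_1 = (-2, 1, -2); ‖a_1‖ = 3.0000, so q_1 = (-0.6667, 0.3333, -0.6667).
q_1·a_2 = (-0.6667)·4 + 0.3333·0 + (-0.6667)·0 = -2.6667.
u_2 = a_2 + 2.6667·q_1 = (2.2222, 0.8889, -1.7778).
‖u_2‖ = 2.9814, so q_2 = (0.7454, 0.2981, -0.5963).

q_2 = (0.7454, 0.2981, -0.5963)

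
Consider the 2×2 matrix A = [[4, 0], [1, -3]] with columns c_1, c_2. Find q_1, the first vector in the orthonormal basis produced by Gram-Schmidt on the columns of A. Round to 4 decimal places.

q_1 = c_1/‖c_1‖ = (4, 1)/4.1231 = (0.9701, 0.2425).

q_1 = (0.9701, 0.2425)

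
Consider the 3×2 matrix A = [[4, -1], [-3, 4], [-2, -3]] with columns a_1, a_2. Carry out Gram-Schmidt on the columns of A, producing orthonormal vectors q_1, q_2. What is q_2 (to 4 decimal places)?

q_2 = (0.0799, 0.6245, -0.7770)

a_1 = (4, -3, -2); ‖a_1‖ = 5.3852, so q_1 = (0.7428, -0.5571, -0.3714).
q_1·a_2 = 0.7428·(-1) + (-0.5571)·4 + (-0.3714)·(-3) = -1.8570.
u_2 = a_2 + 1.8570·q_1 = (0.3793, 2.9655, -3.6897).
‖u_2‖ = 4.7489, so q_2 = (0.0799, 0.6245, -0.7770).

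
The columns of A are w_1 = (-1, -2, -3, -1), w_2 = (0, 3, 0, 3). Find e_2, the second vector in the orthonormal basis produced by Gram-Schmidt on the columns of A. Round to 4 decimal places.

e_2 = (-0.1690, 0.5071, -0.5071, 0.6761)

w_1 = (-1, -2, -3, -1); ‖w_1‖ = 3.8730, so e_1 = (-0.2582, -0.5164, -0.7746, -0.2582).
e_1·w_2 = (-0.2582)·0 + (-0.5164)·3 + (-0.7746)·0 + (-0.2582)·3 = -2.3238.
u_2 = w_2 + 2.3238·e_1 = (-0.6000, 1.8000, -1.8000, 2.4000).
‖u_2‖ = 3.5496, so e_2 = (-0.1690, 0.5071, -0.5071, 0.6761).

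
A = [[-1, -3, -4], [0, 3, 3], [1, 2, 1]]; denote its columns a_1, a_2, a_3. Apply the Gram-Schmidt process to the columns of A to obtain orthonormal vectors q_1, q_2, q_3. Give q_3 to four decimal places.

a_1 = (-1, 0, 1); ‖a_1‖ = 1.4142, so q_1 = (-0.7071, 0.0000, 0.7071).
q_1·a_2 = (-0.7071)·(-3) + 0.0000·3 + 0.7071·2 = 3.5355.
u_2 = a_2 − 3.5355·q_1 = (-0.5000, 3.0000, -0.5000).
‖u_2‖ = 3.0822, so q_2 = (-0.1622, 0.9733, -0.1622).
q_1·a_3 = (-0.7071)·(-4) + 0.0000·3 + 0.7071·1 = 3.5355; q_2·a_3 = (-0.1622)·(-4) + 0.9733·3 + (-0.1622)·1 = 3.4066.
u_3 = a_3 − 3.5355·q_1 − 3.4066·q_2 = (-0.9474, -0.3158, -0.9474).
‖u_3‖ = 1.3765, so q_3 = (-0.6882, -0.2294, -0.6882).

q_3 = (-0.6882, -0.2294, -0.6882)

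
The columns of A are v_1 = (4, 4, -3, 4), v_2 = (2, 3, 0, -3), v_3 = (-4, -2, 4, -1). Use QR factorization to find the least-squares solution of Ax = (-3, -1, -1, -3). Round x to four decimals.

q_1 = v_1/‖v_1‖ = (4, 4, -3, 4)/7.5498 = (0.5298, 0.5298, -0.3974, 0.5298).
r_{12} = q_1·v_2 = 1.0596.
u_2 = v_2 − 1.0596·q_1 = (1.4386, 2.4386, 0.4211, -3.5614).
‖u_2‖ = 4.5692, so q_2 = (0.3148, 0.5337, 0.0922, -0.7794).
r_{13} = q_1·v_3 = -5.2981; r_{23} = q_2·v_3 = -1.1788.
u_3 = v_3 + 5.2981·q_1 + 1.1788·q_2 = (-0.8218, 1.4361, 2.0034, 0.8882).
‖u_3‖ = 2.7460, so q_3 = (-0.2993, 0.5230, 0.7296, 0.3235).
Qᵀb = (-3.3113, 0.7679, -1.3251).
Back-substitute: x_3 = -1.3251/2.7460 = -0.4826.
x_2 = (0.7679 + 1.1788·(-0.4826))/4.5692 = 0.0436.
x_1 = (-3.3113 − 1.0596·0.0436 + 5.2981·(-0.4826))/7.5498 = -0.7834.

x = (-0.7834, 0.0436, -0.4826)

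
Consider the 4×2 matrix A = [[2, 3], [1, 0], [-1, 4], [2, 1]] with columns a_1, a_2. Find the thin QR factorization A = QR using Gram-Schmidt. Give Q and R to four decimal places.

e_1 = a_1/‖a_1‖ = (2, 1, -1, 2)/3.1623 = (0.6325, 0.3162, -0.3162, 0.6325).
r_{12} = e_1·a_2 = 1.2649.
u_2 = a_2 − 1.2649·e_1 = (2.2000, -0.4000, 4.4000, 0.2000).
‖u_2‖ = 4.9396, so e_2 = (0.4454, -0.0810, 0.8908, 0.0405).

Q = [[0.6325, 0.4454], [0.3162, -0.0810], [-0.3162, 0.8908], [0.6325, 0.0405]], R = [[3.1623, 1.2649], [0.0000, 4.9396]]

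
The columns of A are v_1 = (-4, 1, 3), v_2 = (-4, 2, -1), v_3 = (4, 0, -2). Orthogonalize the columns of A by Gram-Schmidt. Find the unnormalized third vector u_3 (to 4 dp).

v_1 = (-4, 1, 3); ‖v_1‖ = 5.0990, so e_1 = (-0.7845, 0.1961, 0.5883).
e_1·v_2 = (-0.7845)·(-4) + 0.1961·2 + 0.5883·(-1) = 2.9417.
u_2 = v_2 − 2.9417·e_1 = (-1.6923, 1.4231, -2.7308).
‖u_2‖ = 3.5137, so e_2 = (-0.4816, 0.4050, -0.7772).
e_1·v_3 = (-0.7845)·4 + 0.1961·0 + 0.5883·(-2) = -4.3146; e_2·v_3 = (-0.4816)·4 + 0.4050·0 + (-0.7772)·(-2) = -0.3722.
u_3 = v_3 + 4.3146·e_1 + 0.3722·e_2 = (0.4361, 0.9969, 0.2492).

u_3 = (0.4361, 0.9969, 0.2492)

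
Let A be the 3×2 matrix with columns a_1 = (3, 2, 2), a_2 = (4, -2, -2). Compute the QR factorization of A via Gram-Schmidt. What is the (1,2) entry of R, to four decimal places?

a_1 = (3, 2, 2); ‖a_1‖ = 4.1231, so q_1 = (0.7276, 0.4851, 0.4851).
r_{12} = q_1·a_2 = 0.9701.

r_{12} = 0.9701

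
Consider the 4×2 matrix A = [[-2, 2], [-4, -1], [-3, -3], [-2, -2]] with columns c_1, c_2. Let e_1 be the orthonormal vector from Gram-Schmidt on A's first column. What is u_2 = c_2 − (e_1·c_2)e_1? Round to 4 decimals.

e_1 = c_1/‖c_1‖ = (-2, -4, -3, -2)/5.7446 = (-0.3482, -0.6963, -0.5222, -0.3482).
r_{12} = e_1·c_2 = 2.2630.
u_2 = c_2 − 2.2630·e_1 = (2.7879, 0.5758, -1.8182, -1.2121).

u_2 = (2.7879, 0.5758, -1.8182, -1.2121)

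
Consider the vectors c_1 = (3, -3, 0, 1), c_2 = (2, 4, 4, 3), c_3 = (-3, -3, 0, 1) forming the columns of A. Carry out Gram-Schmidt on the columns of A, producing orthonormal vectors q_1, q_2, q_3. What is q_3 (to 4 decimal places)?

q_3 = (-0.6236, -0.4454, 0.3563, 0.5345)

q_1 = c_1/‖c_1‖ = (3, -3, 0, 1)/4.3589 = (0.6882, -0.6882, 0.0000, 0.2294).
r_{12} = q_1·c_2 = -0.6882.
u_2 = c_2 + 0.6882·q_1 = (2.4737, 3.5263, 4.0000, 3.1579).
‖u_2‖ = 6.6728, so q_2 = (0.3707, 0.5285, 0.5994, 0.4732).
r_{13} = q_1·c_3 = 0.2294; r_{23} = q_2·c_3 = -2.2243.
u_3 = c_3 − 0.2294·q_1 + 2.2243·q_2 = (-2.3333, -1.6667, 1.3333, 2.0000).
‖u_3‖ = 3.7417, so q_3 = (-0.6236, -0.4454, 0.3563, 0.5345).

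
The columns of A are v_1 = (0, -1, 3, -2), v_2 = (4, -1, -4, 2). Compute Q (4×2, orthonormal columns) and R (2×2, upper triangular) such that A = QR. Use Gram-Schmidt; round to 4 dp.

Q = [[0.0000, 0.8744], [-0.2673, -0.4528], [0.8018, -0.1717], [-0.5345, -0.0312]], R = [[3.7417, -4.0089], [0.0000, 4.5748]]

v_1 = (0, -1, 3, -2); ‖v_1‖ = 3.7417, so q_1 = (0.0000, -0.2673, 0.8018, -0.5345).
q_1·v_2 = 0.0000·4 + (-0.2673)·(-1) + 0.8018·(-4) + (-0.5345)·2 = -4.0089.
u_2 = v_2 + 4.0089·q_1 = (4.0000, -2.0714, -0.7857, -0.1429).
‖u_2‖ = 4.5748, so q_2 = (0.8744, -0.4528, -0.1717, -0.0312).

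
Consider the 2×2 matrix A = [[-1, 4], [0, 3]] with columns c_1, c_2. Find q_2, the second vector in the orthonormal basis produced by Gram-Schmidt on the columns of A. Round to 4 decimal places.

q_1 = c_1/‖c_1‖ = (-1, 0)/1.0000 = (-1.0000, 0.0000).
r_{12} = q_1·c_2 = -4.0000.
u_2 = c_2 + 4.0000·q_1 = (0.0000, 3.0000).
‖u_2‖ = 3.0000, so q_2 = (0.0000, 1.0000).

q_2 = (0.0000, 1.0000)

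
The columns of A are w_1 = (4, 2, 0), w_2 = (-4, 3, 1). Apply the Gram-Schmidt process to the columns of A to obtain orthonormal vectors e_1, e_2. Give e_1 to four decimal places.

e_1 = (0.8944, 0.4472, 0.0000)

e_1 = w_1/‖w_1‖ = (4, 2, 0)/4.4721 = (0.8944, 0.4472, 0.0000).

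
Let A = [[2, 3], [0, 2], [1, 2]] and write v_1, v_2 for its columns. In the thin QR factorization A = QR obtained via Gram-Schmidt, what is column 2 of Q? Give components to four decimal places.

v_1 = (2, 0, 1); ‖v_1‖ = 2.2361, so q_1 = (0.8944, 0.0000, 0.4472).
q_1·v_2 = 0.8944·3 + 0.0000·2 + 0.4472·2 = 3.5777.
u_2 = v_2 − 3.5777·q_1 = (-0.2000, 2.0000, 0.4000).
‖u_2‖ = 2.0494, so q_2 = (-0.0976, 0.9759, 0.1952).

q_2 = (-0.0976, 0.9759, 0.1952)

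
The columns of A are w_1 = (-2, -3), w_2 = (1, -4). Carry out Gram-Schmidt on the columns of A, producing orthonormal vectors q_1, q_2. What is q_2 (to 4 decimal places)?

w_1 = (-2, -3); ‖w_1‖ = 3.6056, so q_1 = (-0.5547, -0.8321).
q_1·w_2 = (-0.5547)·1 + (-0.8321)·(-4) = 2.7735.
u_2 = w_2 − 2.7735·q_1 = (2.5385, -1.6923).
‖u_2‖ = 3.0509, so q_2 = (0.8321, -0.5547).

q_2 = (0.8321, -0.5547)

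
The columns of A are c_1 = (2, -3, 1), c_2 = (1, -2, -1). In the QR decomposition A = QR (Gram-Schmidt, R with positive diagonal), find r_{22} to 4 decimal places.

r_{22} = 1.5811

c_1 = (2, -3, 1); ‖c_1‖ = 3.7417, so q_1 = (0.5345, -0.8018, 0.2673).
q_1·c_2 = 0.5345·1 + (-0.8018)·(-2) + 0.2673·(-1) = 1.8708.
u_2 = c_2 − 1.8708·q_1 = (0.0000, -0.5000, -1.5000).
r_{22} = ‖u_2‖ = 1.5811.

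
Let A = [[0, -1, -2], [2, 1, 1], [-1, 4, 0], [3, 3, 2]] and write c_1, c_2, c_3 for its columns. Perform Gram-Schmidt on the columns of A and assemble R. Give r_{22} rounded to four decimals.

c_1 = (0, 2, -1, 3); ‖c_1‖ = 3.7417, so e_1 = (0.0000, 0.5345, -0.2673, 0.8018).
e_1·c_2 = 0.0000·(-1) + 0.5345·1 + (-0.2673)·4 + 0.8018·3 = 1.8708.
u_2 = c_2 − 1.8708·e_1 = (-1.0000, 0.0000, 4.5000, 1.5000).
r_{22} = ‖u_2‖ = 4.8477.

r_{22} = 4.8477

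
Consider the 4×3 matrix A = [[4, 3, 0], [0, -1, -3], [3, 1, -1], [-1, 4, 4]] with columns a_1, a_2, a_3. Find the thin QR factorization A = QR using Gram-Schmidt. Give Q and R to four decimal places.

a_1 = (4, 0, 3, -1); ‖a_1‖ = 5.0990, so e_1 = (0.7845, 0.0000, 0.5883, -0.1961).
e_1·a_2 = 0.7845·3 + 0.0000·(-1) + 0.5883·1 + (-0.1961)·4 = 2.1573.
u_2 = a_2 − 2.1573·e_1 = (1.3077, -1.0000, -0.2692, 4.4231).
‖u_2‖ = 4.7272, so e_2 = (0.2766, -0.2115, -0.0570, 0.9357).
e_1·a_3 = 0.7845·0 + 0.0000·(-3) + 0.5883·(-1) + (-0.1961)·4 = -1.3728; e_2·a_3 = 0.2766·0 + (-0.2115)·(-3) + (-0.0570)·(-1) + 0.9357·4 = 4.4343.
u_3 = a_3 + 1.3728·e_1 − 4.4343·e_2 = (-0.1497, -2.0620, 0.0602, -0.4182).
‖u_3‖ = 2.1101, so e_3 = (-0.0710, -0.9772, 0.0285, -0.1982).

Q = [[0.7845, 0.2766, -0.0710], [0.0000, -0.2115, -0.9772], [0.5883, -0.0570, 0.0285], [-0.1961, 0.9357, -0.1982]], R = [[5.0990, 2.1573, -1.3728], [0.0000, 4.7272, 4.4343], [0.0000, 0.0000, 2.1101]]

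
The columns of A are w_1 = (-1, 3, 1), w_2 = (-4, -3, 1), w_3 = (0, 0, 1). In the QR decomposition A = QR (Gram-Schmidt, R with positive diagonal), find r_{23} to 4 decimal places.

r_{23} = 0.2752

w_1 = (-1, 3, 1); ‖w_1‖ = 3.3166, so q_1 = (-0.3015, 0.9045, 0.3015).
q_1·w_2 = (-0.3015)·(-4) + 0.9045·(-3) + 0.3015·1 = -1.2060.
u_2 = w_2 + 1.2060·q_1 = (-4.3636, -1.9091, 1.3636).
‖u_2‖ = 4.9543, so q_2 = (-0.8808, -0.3853, 0.2752).
r_{23} = q_2·w_3 = 0.2752.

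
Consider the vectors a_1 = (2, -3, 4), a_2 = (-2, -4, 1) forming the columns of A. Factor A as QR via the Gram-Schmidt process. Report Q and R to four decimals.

a_1 = (2, -3, 4); ‖a_1‖ = 5.3852, so e_1 = (0.3714, -0.5571, 0.7428).
e_1·a_2 = 0.3714·(-2) + (-0.5571)·(-4) + 0.7428·1 = 2.2283.
u_2 = a_2 − 2.2283·e_1 = (-2.8276, -2.7586, -0.6552).
‖u_2‖ = 4.0043, so e_2 = (-0.7061, -0.6889, -0.1636).

Q = [[0.3714, -0.7061], [-0.5571, -0.6889], [0.7428, -0.1636]], R = [[5.3852, 2.2283], [0.0000, 4.0043]]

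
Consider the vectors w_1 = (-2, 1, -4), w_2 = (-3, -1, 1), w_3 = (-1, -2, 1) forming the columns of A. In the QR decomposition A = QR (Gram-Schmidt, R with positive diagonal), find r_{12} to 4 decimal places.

r_{12} = 0.2182

w_1 = (-2, 1, -4); ‖w_1‖ = 4.5826, so e_1 = (-0.4364, 0.2182, -0.8729).
r_{12} = e_1·w_2 = 0.2182.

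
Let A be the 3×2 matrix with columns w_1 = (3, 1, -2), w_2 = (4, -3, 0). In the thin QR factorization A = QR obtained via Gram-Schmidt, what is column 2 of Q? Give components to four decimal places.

q_2 = (0.4726, -0.8311, 0.2933)

w_1 = (3, 1, -2); ‖w_1‖ = 3.7417, so q_1 = (0.8018, 0.2673, -0.5345).
q_1·w_2 = 0.8018·4 + 0.2673·(-3) + (-0.5345)·0 = 2.4054.
u_2 = w_2 − 2.4054·q_1 = (2.0714, -3.6429, 1.2857).
‖u_2‖ = 4.3834, so q_2 = (0.4726, -0.8311, 0.2933).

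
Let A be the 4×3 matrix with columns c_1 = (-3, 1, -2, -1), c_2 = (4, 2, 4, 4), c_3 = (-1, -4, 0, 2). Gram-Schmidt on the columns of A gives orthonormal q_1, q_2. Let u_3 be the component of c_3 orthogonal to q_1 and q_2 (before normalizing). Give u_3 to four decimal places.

q_1 = c_1/‖c_1‖ = (-3, 1, -2, -1)/3.8730 = (-0.7746, 0.2582, -0.5164, -0.2582).
r_{12} = q_1·c_2 = -5.6804.
u_2 = c_2 + 5.6804·q_1 = (-0.4000, 3.4667, 1.0667, 2.5333).
‖u_2‖ = 4.4422, so q_2 = (-0.0900, 0.7804, 0.2401, 0.5703).
r_{13} = q_1·c_3 = -0.7746; r_{23} = q_2·c_3 = -1.8909.
u_3 = c_3 + 0.7746·q_1 + 1.8909·q_2 = (-1.7703, -2.3243, 0.0541, 2.8784).

u_3 = (-1.7703, -2.3243, 0.0541, 2.8784)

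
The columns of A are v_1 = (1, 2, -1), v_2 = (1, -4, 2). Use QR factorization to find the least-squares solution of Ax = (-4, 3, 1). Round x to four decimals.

v_1 = (1, 2, -1); ‖v_1‖ = 2.4495, so e_1 = (0.4082, 0.8165, -0.4082).
e_1·v_2 = 0.4082·1 + 0.8165·(-4) + (-0.4082)·2 = -3.6742.
u_2 = v_2 + 3.6742·e_1 = (2.5000, -1.0000, 0.5000).
‖u_2‖ = 2.7386, so e_2 = (0.9129, -0.3651, 0.1826).
Qᵀb = (0.4082, -4.5644).
Back-substitute: x_2 = -4.5644/2.7386 = -1.6667.
x_1 = (0.4082 + 3.6742·(-1.6667))/2.4495 = -2.3333.

x = (-2.3333, -1.6667)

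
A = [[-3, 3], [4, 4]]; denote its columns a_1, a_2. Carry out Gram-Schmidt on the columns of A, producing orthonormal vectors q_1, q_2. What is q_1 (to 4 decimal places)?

q_1 = (-0.6000, 0.8000)

a_1 = (-3, 4); ‖a_1‖ = 5.0000, so q_1 = (-0.6000, 0.8000).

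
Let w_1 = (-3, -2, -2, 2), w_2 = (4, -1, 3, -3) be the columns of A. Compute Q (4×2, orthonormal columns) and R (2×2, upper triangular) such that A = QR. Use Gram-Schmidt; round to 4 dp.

Q = [[-0.6547, 0.2479], [-0.4364, -0.8953], [-0.4364, 0.2617], [0.4364, -0.2617]], R = [[4.5826, -4.8008], [0.0000, 3.4572]]

w_1 = (-3, -2, -2, 2); ‖w_1‖ = 4.5826, so q_1 = (-0.6547, -0.4364, -0.4364, 0.4364).
q_1·w_2 = (-0.6547)·4 + (-0.4364)·(-1) + (-0.4364)·3 + 0.4364·(-3) = -4.8008.
u_2 = w_2 + 4.8008·q_1 = (0.8571, -3.0952, 0.9048, -0.9048).
‖u_2‖ = 3.4572, so q_2 = (0.2479, -0.8953, 0.2617, -0.2617).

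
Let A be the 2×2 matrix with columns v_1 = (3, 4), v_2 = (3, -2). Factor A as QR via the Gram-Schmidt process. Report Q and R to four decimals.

Q = [[0.6000, 0.8000], [0.8000, -0.6000]], R = [[5.0000, 0.2000], [0.0000, 3.6000]]

v_1 = (3, 4); ‖v_1‖ = 5.0000, so e_1 = (0.6000, 0.8000).
e_1·v_2 = 0.6000·3 + 0.8000·(-2) = 0.2000.
u_2 = v_2 − 0.2000·e_1 = (2.8800, -2.1600).
‖u_2‖ = 3.6000, so e_2 = (0.8000, -0.6000).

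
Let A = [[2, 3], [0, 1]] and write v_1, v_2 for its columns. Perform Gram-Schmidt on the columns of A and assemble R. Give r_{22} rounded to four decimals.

r_{22} = 1.0000

e_1 = v_1/‖v_1‖ = (2, 0)/2.0000 = (1.0000, 0.0000).
r_{12} = e_1·v_2 = 3.0000.
u_2 = v_2 − 3.0000·e_1 = (0.0000, 1.0000).
r_{22} = ‖u_2‖ = 1.0000.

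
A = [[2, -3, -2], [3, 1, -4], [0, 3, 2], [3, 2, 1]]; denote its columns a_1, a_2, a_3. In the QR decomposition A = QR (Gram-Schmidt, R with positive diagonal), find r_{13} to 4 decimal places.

r_{13} = -2.7716

q_1 = a_1/‖a_1‖ = (2, 3, 0, 3)/4.6904 = (0.4264, 0.6396, 0.0000, 0.6396).
r_{13} = q_1·a_3 = -2.7716.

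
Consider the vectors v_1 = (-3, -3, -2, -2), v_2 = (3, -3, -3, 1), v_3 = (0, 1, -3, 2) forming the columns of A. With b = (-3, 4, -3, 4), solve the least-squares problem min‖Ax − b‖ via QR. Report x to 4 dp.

x = (0.0161, -0.8568, 1.9907)

v_1 = (-3, -3, -2, -2); ‖v_1‖ = 5.0990, so e_1 = (-0.5883, -0.5883, -0.3922, -0.3922).
e_1·v_2 = (-0.5883)·3 + (-0.5883)·(-3) + (-0.3922)·(-3) + (-0.3922)·1 = 0.7845.
u_2 = v_2 − 0.7845·e_1 = (3.4615, -2.5385, -2.6923, 1.3077).
‖u_2‖ = 5.2330, so e_2 = (0.6615, -0.4851, -0.5145, 0.2499).
e_1·v_3 = (-0.5883)·0 + (-0.5883)·1 + (-0.3922)·(-3) + (-0.3922)·2 = -0.1961; e_2·v_3 = 0.6615·0 + (-0.4851)·1 + (-0.5145)·(-3) + 0.2499·2 = 1.5581.
u_3 = v_3 + 0.1961·e_1 − 1.5581·e_2 = (-1.1461, 1.6404, -2.2753, 1.5337).
‖u_3‖ = 3.3961, so e_3 = (-0.3375, 0.4830, -0.6700, 0.4516).
Qᵀb = (-0.9806, -1.3818, 6.7608).
Back-substitute: x_3 = 6.7608/3.3961 = 1.9907.
x_2 = (-1.3818 − 1.5581·1.9907)/5.2330 = -0.8568.
x_1 = (-0.9806 − 0.7845·(-0.8568) + 0.1961·1.9907)/5.0990 = 0.0161.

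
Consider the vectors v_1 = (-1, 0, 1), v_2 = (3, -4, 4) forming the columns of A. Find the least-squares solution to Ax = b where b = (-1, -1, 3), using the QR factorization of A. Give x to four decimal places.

v_1 = (-1, 0, 1); ‖v_1‖ = 1.4142, so q_1 = (-0.7071, 0.0000, 0.7071).
q_1·v_2 = (-0.7071)·3 + 0.0000·(-4) + 0.7071·4 = 0.7071.
u_2 = v_2 − 0.7071·q_1 = (3.5000, -4.0000, 3.5000).
‖u_2‖ = 6.3640, so q_2 = (0.5500, -0.6285, 0.5500).
Qᵀb = (2.8284, 1.7285).
Back-substitute: x_2 = 1.7285/6.3640 = 0.2716.
x_1 = (2.8284 − 0.7071·0.2716)/1.4142 = 1.8642.

x = (1.8642, 0.2716)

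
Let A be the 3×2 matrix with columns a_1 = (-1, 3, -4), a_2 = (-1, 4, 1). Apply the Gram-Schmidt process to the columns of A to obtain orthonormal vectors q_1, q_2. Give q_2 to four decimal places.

q_2 = (-0.1695, 0.7676, 0.6181)

q_1 = a_1/‖a_1‖ = (-1, 3, -4)/5.0990 = (-0.1961, 0.5883, -0.7845).
r_{12} = q_1·a_2 = 1.7650.
u_2 = a_2 − 1.7650·q_1 = (-0.6538, 2.9615, 2.3846).
‖u_2‖ = 3.8581, so q_2 = (-0.1695, 0.7676, 0.6181).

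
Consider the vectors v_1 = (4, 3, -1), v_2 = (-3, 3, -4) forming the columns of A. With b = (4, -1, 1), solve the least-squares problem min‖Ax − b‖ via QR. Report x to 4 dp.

x = (0.4836, -0.5730)

v_1 = (4, 3, -1); ‖v_1‖ = 5.0990, so q_1 = (0.7845, 0.5883, -0.1961).
q_1·v_2 = 0.7845·(-3) + 0.5883·3 + (-0.1961)·(-4) = 0.1961.
u_2 = v_2 − 0.1961·q_1 = (-3.1538, 2.8846, -3.9615).
‖u_2‖ = 5.8277, so q_2 = (-0.5412, 0.4950, -0.6798).
Qᵀb = (2.3534, -3.3395).
Back-substitute: x_2 = -3.3395/5.8277 = -0.5730.
x_1 = (2.3534 − 0.1961·(-0.5730))/5.0990 = 0.4836.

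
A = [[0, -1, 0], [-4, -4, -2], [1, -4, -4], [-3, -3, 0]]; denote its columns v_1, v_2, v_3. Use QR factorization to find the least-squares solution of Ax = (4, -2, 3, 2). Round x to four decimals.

v_1 = (0, -4, 1, -3); ‖v_1‖ = 5.0990, so e_1 = (0.0000, -0.7845, 0.1961, -0.5883).
e_1·v_2 = 0.0000·(-1) + (-0.7845)·(-4) + 0.1961·(-4) + (-0.5883)·(-3) = 4.1184.
u_2 = v_2 − 4.1184·e_1 = (-1.0000, -0.7692, -4.8077, -0.5769).
‖u_2‖ = 5.0038, so e_2 = (-0.1998, -0.1537, -0.9608, -0.1153).
e_1·v_3 = 0.0000·0 + (-0.7845)·(-2) + 0.1961·(-4) + (-0.5883)·0 = 0.7845; e_2·v_3 = (-0.1998)·0 + (-0.1537)·(-2) + (-0.9608)·(-4) + (-0.1153)·0 = 4.1507.
u_3 = v_3 − 0.7845·e_1 − 4.1507·e_2 = (0.8295, -0.7465, -0.1659, 0.9401).
‖u_3‖ = 1.4686, so e_3 = (0.5648, -0.5083, -0.1130, 0.6401).
Qᵀb = (0.9806, -3.6049, 4.2174).
Back-substitute: x_3 = 4.2174/1.4686 = 2.8718.
x_2 = (-3.6049 − 4.1507·2.8718)/5.0038 = -3.1026.
x_1 = (0.9806 − 4.1184·(-3.1026) − 0.7845·2.8718)/5.0990 = 2.2564.

x = (2.2564, -3.1026, 2.8718)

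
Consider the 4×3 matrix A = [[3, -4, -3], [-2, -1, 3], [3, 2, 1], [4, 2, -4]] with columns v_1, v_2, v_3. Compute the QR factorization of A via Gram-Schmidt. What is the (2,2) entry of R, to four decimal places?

r_{22} = 4.9577

v_1 = (3, -2, 3, 4); ‖v_1‖ = 6.1644, so e_1 = (0.4867, -0.3244, 0.4867, 0.6489).
e_1·v_2 = 0.4867·(-4) + (-0.3244)·(-1) + 0.4867·2 + 0.6489·2 = 0.6489.
u_2 = v_2 − 0.6489·e_1 = (-4.3158, -0.7895, 1.6842, 1.5789).
r_{22} = ‖u_2‖ = 4.9577.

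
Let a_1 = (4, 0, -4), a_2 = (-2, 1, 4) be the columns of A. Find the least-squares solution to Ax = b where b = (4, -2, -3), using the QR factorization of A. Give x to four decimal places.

x = (0.6250, -0.3333)

q_1 = a_1/‖a_1‖ = (4, 0, -4)/5.6569 = (0.7071, 0.0000, -0.7071).
r_{12} = q_1·a_2 = -4.2426.
u_2 = a_2 + 4.2426·q_1 = (1.0000, 1.0000, 1.0000).
‖u_2‖ = 1.7321, so q_2 = (0.5774, 0.5774, 0.5774).
Qᵀb = (4.9497, -0.5774).
Back-substitute: x_2 = -0.5774/1.7321 = -0.3333.
x_1 = (4.9497 + 4.2426·(-0.3333))/5.6569 = 0.6250.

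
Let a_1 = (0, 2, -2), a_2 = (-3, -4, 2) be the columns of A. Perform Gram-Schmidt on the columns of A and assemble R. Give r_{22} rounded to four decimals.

q_1 = a_1/‖a_1‖ = (0, 2, -2)/2.8284 = (0.0000, 0.7071, -0.7071).
r_{12} = q_1·a_2 = -4.2426.
u_2 = a_2 + 4.2426·q_1 = (-3.0000, -1.0000, -1.0000).
r_{22} = ‖u_2‖ = 3.3166.

r_{22} = 3.3166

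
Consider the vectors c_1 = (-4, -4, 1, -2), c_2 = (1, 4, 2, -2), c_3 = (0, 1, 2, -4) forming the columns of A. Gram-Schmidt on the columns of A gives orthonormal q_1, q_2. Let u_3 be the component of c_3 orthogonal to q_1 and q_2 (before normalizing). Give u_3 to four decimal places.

c_1 = (-4, -4, 1, -2); ‖c_1‖ = 6.0828, so q_1 = (-0.6576, -0.6576, 0.1644, -0.3288).
q_1·c_2 = (-0.6576)·1 + (-0.6576)·4 + 0.1644·2 + (-0.3288)·(-2) = -2.3016.
u_2 = c_2 + 2.3016·q_1 = (-0.5135, 2.4865, 2.3784, -2.7568).
‖u_2‖ = 4.4388, so q_2 = (-0.1157, 0.5602, 0.5358, -0.6211).
q_1·c_3 = (-0.6576)·0 + (-0.6576)·1 + 0.1644·2 + (-0.3288)·(-4) = 0.9864; q_2·c_3 = (-0.1157)·0 + 0.5602·1 + 0.5358·2 + (-0.6211)·(-4) = 4.1161.
u_3 = c_3 − 0.9864·q_1 − 4.1161·q_2 = (1.1248, -0.6571, -0.3676, -1.1193).

u_3 = (1.1248, -0.6571, -0.3676, -1.1193)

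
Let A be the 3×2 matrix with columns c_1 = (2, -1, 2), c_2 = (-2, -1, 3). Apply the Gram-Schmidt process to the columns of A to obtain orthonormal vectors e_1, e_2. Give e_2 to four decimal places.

c_1 = (2, -1, 2); ‖c_1‖ = 3.0000, so e_1 = (0.6667, -0.3333, 0.6667).
e_1·c_2 = 0.6667·(-2) + (-0.3333)·(-1) + 0.6667·3 = 1.0000.
u_2 = c_2 − 1.0000·e_1 = (-2.6667, -0.6667, 2.3333).
‖u_2‖ = 3.6056, so e_2 = (-0.7396, -0.1849, 0.6472).

e_2 = (-0.7396, -0.1849, 0.6472)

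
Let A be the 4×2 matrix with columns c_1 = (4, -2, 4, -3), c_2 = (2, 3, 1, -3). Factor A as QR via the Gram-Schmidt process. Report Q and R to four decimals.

c_1 = (4, -2, 4, -3); ‖c_1‖ = 6.7082, so q_1 = (0.5963, -0.2981, 0.5963, -0.4472).
q_1·c_2 = 0.5963·2 + (-0.2981)·3 + 0.5963·1 + (-0.4472)·(-3) = 2.2361.
u_2 = c_2 − 2.2361·q_1 = (0.6667, 3.6667, -0.3333, -2.0000).
‖u_2‖ = 4.2426, so q_2 = (0.1571, 0.8642, -0.0786, -0.4714).

Q = [[0.5963, 0.1571], [-0.2981, 0.8642], [0.5963, -0.0786], [-0.4472, -0.4714]], R = [[6.7082, 2.2361], [0.0000, 4.2426]]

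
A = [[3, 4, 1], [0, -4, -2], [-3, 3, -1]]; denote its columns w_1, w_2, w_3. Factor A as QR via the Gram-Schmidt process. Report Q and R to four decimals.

Q = [[0.7071, 0.5500, -0.4444], [0.0000, -0.6285, -0.7778], [-0.7071, 0.5500, -0.4444]], R = [[4.2426, 0.7071, 1.4142], [0.0000, 6.3640, 1.2571], [0.0000, 0.0000, 1.5556]]

e_1 = w_1/‖w_1‖ = (3, 0, -3)/4.2426 = (0.7071, 0.0000, -0.7071).
r_{12} = e_1·w_2 = 0.7071.
u_2 = w_2 − 0.7071·e_1 = (3.5000, -4.0000, 3.5000).
‖u_2‖ = 6.3640, so e_2 = (0.5500, -0.6285, 0.5500).
r_{13} = e_1·w_3 = 1.4142; r_{23} = e_2·w_3 = 1.2571.
u_3 = w_3 − 1.4142·e_1 − 1.2571·e_2 = (-0.6914, -1.2099, -0.6914).
‖u_3‖ = 1.5556, so e_3 = (-0.4444, -0.7778, -0.4444).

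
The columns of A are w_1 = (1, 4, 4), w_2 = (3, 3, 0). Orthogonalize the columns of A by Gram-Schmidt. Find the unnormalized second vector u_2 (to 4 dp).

u_2 = (2.5455, 1.1818, -1.8182)

w_1 = (1, 4, 4); ‖w_1‖ = 5.7446, so q_1 = (0.1741, 0.6963, 0.6963).
q_1·w_2 = 0.1741·3 + 0.6963·3 + 0.6963·0 = 2.6112.
u_2 = w_2 − 2.6112·q_1 = (2.5455, 1.1818, -1.8182).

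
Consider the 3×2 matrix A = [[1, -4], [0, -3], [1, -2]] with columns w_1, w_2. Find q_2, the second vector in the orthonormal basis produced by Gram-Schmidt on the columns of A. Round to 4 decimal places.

w_1 = (1, 0, 1); ‖w_1‖ = 1.4142, so q_1 = (0.7071, 0.0000, 0.7071).
q_1·w_2 = 0.7071·(-4) + 0.0000·(-3) + 0.7071·(-2) = -4.2426.
u_2 = w_2 + 4.2426·q_1 = (-1.0000, -3.0000, 1.0000).
‖u_2‖ = 3.3166, so q_2 = (-0.3015, -0.9045, 0.3015).

q_2 = (-0.3015, -0.9045, 0.3015)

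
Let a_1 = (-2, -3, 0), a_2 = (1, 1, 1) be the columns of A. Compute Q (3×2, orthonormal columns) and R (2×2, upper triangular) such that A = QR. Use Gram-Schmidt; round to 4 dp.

q_1 = a_1/‖a_1‖ = (-2, -3, 0)/3.6056 = (-0.5547, -0.8321, 0.0000).
r_{12} = q_1·a_2 = -1.3868.
u_2 = a_2 + 1.3868·q_1 = (0.2308, -0.1538, 1.0000).
‖u_2‖ = 1.0377, so q_2 = (0.2224, -0.1482, 0.9636).

Q = [[-0.5547, 0.2224], [-0.8321, -0.1482], [0.0000, 0.9636]], R = [[3.6056, -1.3868], [0.0000, 1.0377]]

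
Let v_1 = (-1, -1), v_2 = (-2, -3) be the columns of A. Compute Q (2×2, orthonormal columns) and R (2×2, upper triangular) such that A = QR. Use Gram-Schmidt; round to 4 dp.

Q = [[-0.7071, 0.7071], [-0.7071, -0.7071]], R = [[1.4142, 3.5355], [0.0000, 0.7071]]

q_1 = v_1/‖v_1‖ = (-1, -1)/1.4142 = (-0.7071, -0.7071).
r_{12} = q_1·v_2 = 3.5355.
u_2 = v_2 − 3.5355·q_1 = (0.5000, -0.5000).
‖u_2‖ = 0.7071, so q_2 = (0.7071, -0.7071).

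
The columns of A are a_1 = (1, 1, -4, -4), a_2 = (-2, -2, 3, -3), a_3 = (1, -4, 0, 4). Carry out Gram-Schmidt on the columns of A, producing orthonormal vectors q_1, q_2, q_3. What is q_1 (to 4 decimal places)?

a_1 = (1, 1, -4, -4); ‖a_1‖ = 5.8310, so q_1 = (0.1715, 0.1715, -0.6860, -0.6860).

q_1 = (0.1715, 0.1715, -0.6860, -0.6860)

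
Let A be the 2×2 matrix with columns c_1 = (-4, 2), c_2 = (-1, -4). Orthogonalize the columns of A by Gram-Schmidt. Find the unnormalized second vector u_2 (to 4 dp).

u_2 = (-1.8000, -3.6000)

c_1 = (-4, 2); ‖c_1‖ = 4.4721, so q_1 = (-0.8944, 0.4472).
q_1·c_2 = (-0.8944)·(-1) + 0.4472·(-4) = -0.8944.
u_2 = c_2 + 0.8944·q_1 = (-1.8000, -3.6000).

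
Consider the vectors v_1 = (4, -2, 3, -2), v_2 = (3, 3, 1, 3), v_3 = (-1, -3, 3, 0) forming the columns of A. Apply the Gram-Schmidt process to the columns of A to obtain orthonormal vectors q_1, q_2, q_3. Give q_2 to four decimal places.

q_2 = (0.5007, 0.6043, 0.1381, 0.6043)

v_1 = (4, -2, 3, -2); ‖v_1‖ = 5.7446, so q_1 = (0.6963, -0.3482, 0.5222, -0.3482).
q_1·v_2 = 0.6963·3 + (-0.3482)·3 + 0.5222·1 + (-0.3482)·3 = 0.5222.
u_2 = v_2 − 0.5222·q_1 = (2.6364, 3.1818, 0.7273, 3.1818).
‖u_2‖ = 5.2657, so q_2 = (0.5007, 0.6043, 0.1381, 0.6043).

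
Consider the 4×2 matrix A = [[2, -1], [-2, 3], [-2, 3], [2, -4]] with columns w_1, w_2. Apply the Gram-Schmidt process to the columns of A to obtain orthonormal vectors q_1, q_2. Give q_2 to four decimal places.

w_1 = (2, -2, -2, 2); ‖w_1‖ = 4.0000, so q_1 = (0.5000, -0.5000, -0.5000, 0.5000).
q_1·w_2 = 0.5000·(-1) + (-0.5000)·3 + (-0.5000)·3 + 0.5000·(-4) = -5.5000.
u_2 = w_2 + 5.5000·q_1 = (1.7500, 0.2500, 0.2500, -1.2500).
‖u_2‖ = 2.1794, so q_2 = (0.8030, 0.1147, 0.1147, -0.5735).

q_2 = (0.8030, 0.1147, 0.1147, -0.5735)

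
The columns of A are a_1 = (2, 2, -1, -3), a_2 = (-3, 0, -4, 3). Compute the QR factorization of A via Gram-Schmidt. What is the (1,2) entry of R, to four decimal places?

a_1 = (2, 2, -1, -3); ‖a_1‖ = 4.2426, so q_1 = (0.4714, 0.4714, -0.2357, -0.7071).
r_{12} = q_1·a_2 = -2.5927.

r_{12} = -2.5927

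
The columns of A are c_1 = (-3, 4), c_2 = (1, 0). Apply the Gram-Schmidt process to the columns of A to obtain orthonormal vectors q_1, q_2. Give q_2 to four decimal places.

q_2 = (0.8000, 0.6000)

c_1 = (-3, 4); ‖c_1‖ = 5.0000, so q_1 = (-0.6000, 0.8000).
q_1·c_2 = (-0.6000)·1 + 0.8000·0 = -0.6000.
u_2 = c_2 + 0.6000·q_1 = (0.6400, 0.4800).
‖u_2‖ = 0.8000, so q_2 = (0.8000, 0.6000).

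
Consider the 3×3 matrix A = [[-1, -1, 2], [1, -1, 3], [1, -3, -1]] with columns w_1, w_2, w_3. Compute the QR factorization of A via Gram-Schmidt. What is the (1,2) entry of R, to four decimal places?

r_{12} = -1.7321

w_1 = (-1, 1, 1); ‖w_1‖ = 1.7321, so q_1 = (-0.5774, 0.5774, 0.5774).
r_{12} = q_1·w_2 = -1.7321.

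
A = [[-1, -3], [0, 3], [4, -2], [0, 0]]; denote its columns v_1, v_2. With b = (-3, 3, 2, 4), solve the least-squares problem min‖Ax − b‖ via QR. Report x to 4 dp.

v_1 = (-1, 0, 4, 0); ‖v_1‖ = 4.1231, so e_1 = (-0.2425, 0.0000, 0.9701, 0.0000).
e_1·v_2 = (-0.2425)·(-3) + 0.0000·3 + 0.9701·(-2) + 0.0000·0 = -1.2127.
u_2 = v_2 + 1.2127·e_1 = (-3.2941, 3.0000, -0.8235, 0.0000).
‖u_2‖ = 4.5309, so e_2 = (-0.7270, 0.6621, -0.1818, 0.0000).
Qᵀb = (2.6679, 3.8039).
Back-substitute: x_2 = 3.8039/4.5309 = 0.8395.
x_1 = (2.6679 + 1.2127·0.8395)/4.1231 = 0.8940.

x = (0.8940, 0.8395)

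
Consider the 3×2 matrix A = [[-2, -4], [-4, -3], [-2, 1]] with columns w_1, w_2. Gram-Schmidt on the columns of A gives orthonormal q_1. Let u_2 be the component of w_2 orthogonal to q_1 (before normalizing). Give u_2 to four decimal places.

u_2 = (-2.5000, 0.0000, 2.5000)

w_1 = (-2, -4, -2); ‖w_1‖ = 4.8990, so q_1 = (-0.4082, -0.8165, -0.4082).
q_1·w_2 = (-0.4082)·(-4) + (-0.8165)·(-3) + (-0.4082)·1 = 3.6742.
u_2 = w_2 − 3.6742·q_1 = (-2.5000, 0.0000, 2.5000).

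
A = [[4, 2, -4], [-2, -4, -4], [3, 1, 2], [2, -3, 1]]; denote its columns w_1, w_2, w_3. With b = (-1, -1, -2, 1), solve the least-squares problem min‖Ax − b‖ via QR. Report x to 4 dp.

x = (-0.1554, -0.0672, 0.1478)

w_1 = (4, -2, 3, 2); ‖w_1‖ = 5.7446, so e_1 = (0.6963, -0.3482, 0.5222, 0.3482).
e_1·w_2 = 0.6963·2 + (-0.3482)·(-4) + 0.5222·1 + 0.3482·(-3) = 2.2630.
u_2 = w_2 − 2.2630·e_1 = (0.4242, -3.2121, -0.1818, -3.7879).
‖u_2‖ = 4.9879, so e_2 = (0.0851, -0.6440, -0.0365, -0.7594).
e_1·w_3 = 0.6963·(-4) + (-0.3482)·(-4) + 0.5222·2 + 0.3482·1 = 0.0000; e_2·w_3 = 0.0851·(-4) + (-0.6440)·(-4) + (-0.0365)·2 + (-0.7594)·1 = 1.4034.
u_3 = w_3 + 0.0000·e_1 − 1.4034·e_2 = (-4.1194, -3.0962, 2.0512, 2.0658).
‖u_3‖ = 5.9187, so e_3 = (-0.6960, -0.5231, 0.3466, 0.3490).
Qᵀb = (-1.0445, -0.1276, 0.8750).
Back-substitute: x_3 = 0.8750/5.9187 = 0.1478.
x_2 = (-0.1276 − 1.4034·0.1478)/4.9879 = -0.0672.
x_1 = (-1.0445 − 2.2630·(-0.0672) + 0.0000·0.1478)/5.7446 = -0.1554.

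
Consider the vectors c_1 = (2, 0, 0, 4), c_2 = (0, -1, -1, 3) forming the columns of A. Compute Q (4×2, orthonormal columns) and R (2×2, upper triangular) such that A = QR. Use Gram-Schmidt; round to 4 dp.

c_1 = (2, 0, 0, 4); ‖c_1‖ = 4.4721, so e_1 = (0.4472, 0.0000, 0.0000, 0.8944).
e_1·c_2 = 0.4472·0 + 0.0000·(-1) + 0.0000·(-1) + 0.8944·3 = 2.6833.
u_2 = c_2 − 2.6833·e_1 = (-1.2000, -1.0000, -1.0000, 0.6000).
‖u_2‖ = 1.9494, so e_2 = (-0.6156, -0.5130, -0.5130, 0.3078).

Q = [[0.4472, -0.6156], [0.0000, -0.5130], [0.0000, -0.5130], [0.8944, 0.3078]], R = [[4.4721, 2.6833], [0.0000, 1.9494]]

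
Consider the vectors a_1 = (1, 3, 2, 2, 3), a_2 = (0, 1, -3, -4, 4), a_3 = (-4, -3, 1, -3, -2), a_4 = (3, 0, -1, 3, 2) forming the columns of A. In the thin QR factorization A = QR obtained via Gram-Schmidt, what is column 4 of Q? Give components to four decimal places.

a_1 = (1, 3, 2, 2, 3); ‖a_1‖ = 5.1962, so q_1 = (0.1925, 0.5774, 0.3849, 0.3849, 0.5774).
q_1·a_2 = 0.1925·0 + 0.5774·1 + 0.3849·(-3) + 0.3849·(-4) + 0.5774·4 = 0.1925.
u_2 = a_2 − 0.1925·q_1 = (-0.0370, 0.8889, -3.0741, -4.0741, 3.8889).
‖u_2‖ = 6.4779, so q_2 = (-0.0057, 0.1372, -0.4745, -0.6289, 0.6003).
q_1·a_3 = 0.1925·(-4) + 0.5774·(-3) + 0.3849·1 + 0.3849·(-3) + 0.5774·(-2) = -4.4264; q_2·a_3 = (-0.0057)·(-4) + 0.1372·(-3) + (-0.4745)·1 + (-0.6289)·(-3) + 0.6003·(-2) = -0.1772.
u_3 = a_3 + 4.4264·q_1 + 0.1772·q_2 = (-3.1492, -0.4201, 2.6196, -1.4078, 0.6620).
‖u_3‖ = 4.4018, so q_3 = (-0.7154, -0.0954, 0.5951, -0.3198, 0.1504).
q_1·a_4 = 0.1925·3 + 0.5774·0 + 0.3849·(-1) + 0.3849·3 + 0.5774·2 = 2.5019; q_2·a_4 = (-0.0057)·3 + 0.1372·0 + (-0.4745)·(-1) + (-0.6289)·3 + 0.6003·2 = -0.2287; q_3·a_4 = (-0.7154)·3 + (-0.0954)·0 + 0.5951·(-1) + (-0.3198)·3 + 0.1504·2 = -3.4001.
u_4 = a_4 − 2.5019·q_1 + 0.2287·q_2 + 3.4001·q_3 = (0.0847, -1.7376, -0.0481, 0.8058, 1.2042).
‖u_4‖ = 2.2645, so q_4 = (0.0374, -0.7673, -0.0212, 0.3558, 0.5318).

q_4 = (0.0374, -0.7673, -0.0212, 0.3558, 0.5318)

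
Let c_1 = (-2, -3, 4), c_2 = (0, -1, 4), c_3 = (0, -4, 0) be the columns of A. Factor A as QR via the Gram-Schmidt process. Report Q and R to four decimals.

q_1 = c_1/‖c_1‖ = (-2, -3, 4)/5.3852 = (-0.3714, -0.5571, 0.7428).
r_{12} = q_1·c_2 = 3.5282.
u_2 = c_2 − 3.5282·q_1 = (1.3103, 0.9655, 1.3793).
‖u_2‖ = 2.1335, so q_2 = (0.6142, 0.4526, 0.6465).
r_{13} = q_1·c_3 = 2.2283; r_{23} = q_2·c_3 = -1.8102.
u_3 = c_3 − 2.2283·q_1 + 1.8102·q_2 = (1.9394, -1.9394, -0.4848).
‖u_3‖ = 2.7852, so q_3 = (0.6963, -0.6963, -0.1741).

Q = [[-0.3714, 0.6142, 0.6963], [-0.5571, 0.4526, -0.6963], [0.7428, 0.6465, -0.1741]], R = [[5.3852, 3.5282, 2.2283], [0.0000, 2.1335, -1.8102], [0.0000, 0.0000, 2.7852]]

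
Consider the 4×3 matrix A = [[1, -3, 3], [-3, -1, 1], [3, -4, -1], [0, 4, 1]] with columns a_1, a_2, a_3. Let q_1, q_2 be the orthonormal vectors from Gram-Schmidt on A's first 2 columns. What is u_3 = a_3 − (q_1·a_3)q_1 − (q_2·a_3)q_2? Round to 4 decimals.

u_3 = (2.8899, 0.1988, -0.7645, 1.4526)

a_1 = (1, -3, 3, 0); ‖a_1‖ = 4.3589, so q_1 = (0.2294, -0.6882, 0.6882, 0.0000).
q_1·a_2 = 0.2294·(-3) + (-0.6882)·(-1) + 0.6882·(-4) + 0.0000·4 = -2.7530.
u_2 = a_2 + 2.7530·q_1 = (-2.3684, -2.8947, -2.1053, 4.0000).
‖u_2‖ = 5.8669, so q_2 = (-0.4037, -0.4934, -0.3588, 0.6818).
q_1·a_3 = 0.2294·3 + (-0.6882)·1 + 0.6882·(-1) + 0.0000·1 = -0.6882; q_2·a_3 = (-0.4037)·3 + (-0.4934)·1 + (-0.3588)·(-1) + 0.6818·1 = -0.6638.
u_3 = a_3 + 0.6882·q_1 + 0.6638·q_2 = (2.8899, 0.1988, -0.7645, 1.4526).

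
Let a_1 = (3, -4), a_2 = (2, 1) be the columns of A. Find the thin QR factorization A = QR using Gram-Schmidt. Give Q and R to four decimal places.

a_1 = (3, -4); ‖a_1‖ = 5.0000, so q_1 = (0.6000, -0.8000).
q_1·a_2 = 0.6000·2 + (-0.8000)·1 = 0.4000.
u_2 = a_2 − 0.4000·q_1 = (1.7600, 1.3200).
‖u_2‖ = 2.2000, so q_2 = (0.8000, 0.6000).

Q = [[0.6000, 0.8000], [-0.8000, 0.6000]], R = [[5.0000, 0.4000], [0.0000, 2.2000]]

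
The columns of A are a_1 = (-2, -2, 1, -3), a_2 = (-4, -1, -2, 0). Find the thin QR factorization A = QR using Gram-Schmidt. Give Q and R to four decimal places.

Q = [[-0.4714, -0.7449], [-0.4714, -0.0266], [0.2357, -0.5853], [-0.7071, 0.3192]], R = [[4.2426, 1.8856], [0.0000, 4.1767]]

a_1 = (-2, -2, 1, -3); ‖a_1‖ = 4.2426, so q_1 = (-0.4714, -0.4714, 0.2357, -0.7071).
q_1·a_2 = (-0.4714)·(-4) + (-0.4714)·(-1) + 0.2357·(-2) + (-0.7071)·0 = 1.8856.
u_2 = a_2 − 1.8856·q_1 = (-3.1111, -0.1111, -2.4444, 1.3333).
‖u_2‖ = 4.1767, so q_2 = (-0.7449, -0.0266, -0.5853, 0.3192).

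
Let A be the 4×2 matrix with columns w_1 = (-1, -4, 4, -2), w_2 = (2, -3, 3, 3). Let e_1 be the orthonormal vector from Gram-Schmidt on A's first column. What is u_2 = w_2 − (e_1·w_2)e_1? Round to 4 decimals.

w_1 = (-1, -4, 4, -2); ‖w_1‖ = 6.0828, so e_1 = (-0.1644, -0.6576, 0.6576, -0.3288).
e_1·w_2 = (-0.1644)·2 + (-0.6576)·(-3) + 0.6576·3 + (-0.3288)·3 = 2.6304.
u_2 = w_2 − 2.6304·e_1 = (2.4324, -1.2703, 1.2703, 3.8649).

u_2 = (2.4324, -1.2703, 1.2703, 3.8649)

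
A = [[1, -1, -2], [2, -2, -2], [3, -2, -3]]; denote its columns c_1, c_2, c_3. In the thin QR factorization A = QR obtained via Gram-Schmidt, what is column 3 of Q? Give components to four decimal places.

c_1 = (1, 2, 3); ‖c_1‖ = 3.7417, so q_1 = (0.2673, 0.5345, 0.8018).
q_1·c_2 = 0.2673·(-1) + 0.5345·(-2) + 0.8018·(-2) = -2.9399.
u_2 = c_2 + 2.9399·q_1 = (-0.2143, -0.4286, 0.3571).
‖u_2‖ = 0.5976, so q_2 = (-0.3586, -0.7171, 0.5976).
q_1·c_3 = 0.2673·(-2) + 0.5345·(-2) + 0.8018·(-3) = -4.0089; q_2·c_3 = (-0.3586)·(-2) + (-0.7171)·(-2) + 0.5976·(-3) = 0.3586.
u_3 = c_3 + 4.0089·q_1 − 0.3586·q_2 = (-0.8000, 0.4000, 0.0000).
‖u_3‖ = 0.8944, so q_3 = (-0.8944, 0.4472, 0.0000).

q_3 = (-0.8944, 0.4472, 0.0000)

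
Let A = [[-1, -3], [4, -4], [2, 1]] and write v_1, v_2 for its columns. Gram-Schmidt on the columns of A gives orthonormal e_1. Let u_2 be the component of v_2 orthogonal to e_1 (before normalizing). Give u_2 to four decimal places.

v_1 = (-1, 4, 2); ‖v_1‖ = 4.5826, so e_1 = (-0.2182, 0.8729, 0.4364).
e_1·v_2 = (-0.2182)·(-3) + 0.8729·(-4) + 0.4364·1 = -2.4004.
u_2 = v_2 + 2.4004·e_1 = (-3.5238, -1.9048, 2.0476).

u_2 = (-3.5238, -1.9048, 2.0476)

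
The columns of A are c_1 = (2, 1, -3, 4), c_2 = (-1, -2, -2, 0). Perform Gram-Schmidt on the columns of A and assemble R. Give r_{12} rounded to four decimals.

r_{12} = 0.3651

c_1 = (2, 1, -3, 4); ‖c_1‖ = 5.4772, so e_1 = (0.3651, 0.1826, -0.5477, 0.7303).
r_{12} = e_1·c_2 = 0.3651.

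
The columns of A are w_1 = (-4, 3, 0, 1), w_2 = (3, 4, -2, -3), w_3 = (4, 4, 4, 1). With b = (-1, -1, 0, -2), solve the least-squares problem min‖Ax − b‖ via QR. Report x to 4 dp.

q_1 = w_1/‖w_1‖ = (-4, 3, 0, 1)/5.0990 = (-0.7845, 0.5883, 0.0000, 0.1961).
r_{12} = q_1·w_2 = -0.5883.
u_2 = w_2 + 0.5883·q_1 = (2.5385, 4.3462, -2.0000, -2.8846).
‖u_2‖ = 6.1363, so q_2 = (0.4137, 0.7083, -0.3259, -0.4701).
r_{13} = q_1·w_3 = -0.5883; r_{23} = q_2·w_3 = 2.7140.
u_3 = w_3 + 0.5883·q_1 − 2.7140·q_2 = (2.4157, 2.4239, 4.8846, 2.3912).
‖u_3‖ = 6.4256, so q_3 = (0.3760, 0.3772, 0.7602, 0.3721).
Qᵀb = (-0.1961, -0.1818, -1.4975).
Back-substitute: x_3 = -1.4975/6.4256 = -0.2330.
x_2 = (-0.1818 − 2.7140·(-0.2330))/6.1363 = 0.0735.
x_1 = (-0.1961 + 0.5883·0.0735 + 0.5883·(-0.2330))/5.0990 = -0.0569.

x = (-0.0569, 0.0735, -0.2330)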